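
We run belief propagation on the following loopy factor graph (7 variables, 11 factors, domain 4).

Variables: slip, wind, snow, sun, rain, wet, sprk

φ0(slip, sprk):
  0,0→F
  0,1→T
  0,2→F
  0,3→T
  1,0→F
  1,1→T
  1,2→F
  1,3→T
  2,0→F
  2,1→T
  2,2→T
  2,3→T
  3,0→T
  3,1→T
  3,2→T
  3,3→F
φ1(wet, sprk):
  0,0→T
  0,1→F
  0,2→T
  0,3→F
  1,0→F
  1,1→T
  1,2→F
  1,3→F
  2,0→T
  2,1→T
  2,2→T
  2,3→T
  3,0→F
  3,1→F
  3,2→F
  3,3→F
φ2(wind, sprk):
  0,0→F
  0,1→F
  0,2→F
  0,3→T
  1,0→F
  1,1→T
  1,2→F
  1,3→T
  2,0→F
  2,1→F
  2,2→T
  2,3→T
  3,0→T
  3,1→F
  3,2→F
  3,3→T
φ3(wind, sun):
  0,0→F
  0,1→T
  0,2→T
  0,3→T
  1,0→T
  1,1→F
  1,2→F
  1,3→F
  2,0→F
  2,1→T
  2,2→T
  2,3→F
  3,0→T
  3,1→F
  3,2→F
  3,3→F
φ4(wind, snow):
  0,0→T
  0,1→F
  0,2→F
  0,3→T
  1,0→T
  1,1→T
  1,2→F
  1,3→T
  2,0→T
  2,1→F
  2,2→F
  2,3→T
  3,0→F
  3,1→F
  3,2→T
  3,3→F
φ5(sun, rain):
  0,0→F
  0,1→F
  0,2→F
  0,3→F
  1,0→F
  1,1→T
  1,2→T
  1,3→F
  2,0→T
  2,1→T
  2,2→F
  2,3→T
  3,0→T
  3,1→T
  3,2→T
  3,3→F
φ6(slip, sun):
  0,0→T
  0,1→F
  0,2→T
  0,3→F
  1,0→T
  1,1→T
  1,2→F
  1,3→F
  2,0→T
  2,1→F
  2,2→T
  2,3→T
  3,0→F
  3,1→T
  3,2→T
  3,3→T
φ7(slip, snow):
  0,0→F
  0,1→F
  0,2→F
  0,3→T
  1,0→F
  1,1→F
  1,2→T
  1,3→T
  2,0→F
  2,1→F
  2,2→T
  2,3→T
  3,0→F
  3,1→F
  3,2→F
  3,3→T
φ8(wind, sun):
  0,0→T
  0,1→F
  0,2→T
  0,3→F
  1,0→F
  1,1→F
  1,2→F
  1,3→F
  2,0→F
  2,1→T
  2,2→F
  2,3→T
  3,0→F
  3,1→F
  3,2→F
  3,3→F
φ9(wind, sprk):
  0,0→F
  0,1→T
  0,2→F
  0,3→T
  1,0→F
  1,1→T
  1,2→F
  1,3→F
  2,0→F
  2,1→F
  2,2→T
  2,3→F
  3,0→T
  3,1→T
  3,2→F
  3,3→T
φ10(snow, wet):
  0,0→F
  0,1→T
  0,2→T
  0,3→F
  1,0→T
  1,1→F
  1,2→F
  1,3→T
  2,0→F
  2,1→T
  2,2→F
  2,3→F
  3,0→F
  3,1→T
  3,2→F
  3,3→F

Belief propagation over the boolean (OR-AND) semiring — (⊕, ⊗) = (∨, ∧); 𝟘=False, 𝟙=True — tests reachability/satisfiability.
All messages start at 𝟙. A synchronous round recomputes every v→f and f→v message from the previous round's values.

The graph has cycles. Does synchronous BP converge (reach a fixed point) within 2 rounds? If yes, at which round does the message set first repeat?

NOT CONVERGED within 2 rounds

init: all messages = 𝟙 over 4 values
r1 m[φ0→slip] = [T, T, T, T]
r1 m[φ0→sprk] = [T, T, T, T]
r1 m[φ1→wet] = [T, T, T, F]
r1 m[φ1→sprk] = [T, T, T, T]
r1 m[φ2→wind] = [T, T, T, T]
r1 m[φ2→sprk] = [T, T, T, T]
r1 m[φ3→wind] = [T, T, T, T]
r1 m[φ3→sun] = [T, T, T, T]
r1 m[φ4→wind] = [T, T, T, T]
r1 m[φ4→snow] = [T, T, T, T]
r1 m[φ5→sun] = [F, T, T, T]
r1 m[φ5→rain] = [T, T, T, T]
r1 m[φ6→slip] = [T, T, T, T]
r1 m[φ6→sun] = [T, T, T, T]
r1 m[φ7→slip] = [T, T, T, T]
r1 m[φ7→snow] = [F, F, T, T]
r1 m[φ8→wind] = [T, F, T, F]
r1 m[φ8→sun] = [T, T, T, T]
r1 m[φ9→wind] = [T, T, T, T]
r1 m[φ9→sprk] = [T, T, T, T]
r1 m[φ10→snow] = [T, T, T, T]
r1 m[φ10→wet] = [T, T, T, T]
r1 m[slip→φ0] = [T, T, T, T]
r1 m[slip→φ6] = [T, T, T, T]
r1 m[slip→φ7] = [T, T, T, T]
r1 m[wind→φ2] = [T, T, T, T]
r1 m[wind→φ3] = [T, T, T, T]
r1 m[wind→φ4] = [T, T, T, T]
r1 m[wind→φ8] = [T, T, T, T]
r1 m[wind→φ9] = [T, T, T, T]
r1 m[snow→φ4] = [T, T, T, T]
r1 m[snow→φ7] = [T, T, T, T]
r1 m[snow→φ10] = [T, T, T, T]
r1 m[sun→φ3] = [T, T, T, T]
r1 m[sun→φ5] = [T, T, T, T]
r1 m[sun→φ6] = [T, T, T, T]
r1 m[sun→φ8] = [T, T, T, T]
r1 m[rain→φ5] = [T, T, T, T]
r1 m[wet→φ1] = [T, T, T, T]
r1 m[wet→φ10] = [T, T, T, T]
r1 m[sprk→φ0] = [T, T, T, T]
r1 m[sprk→φ1] = [T, T, T, T]
r1 m[sprk→φ2] = [T, T, T, T]
r1 m[sprk→φ9] = [T, T, T, T]
r2 m[φ0→slip] = [T, T, T, T]
r2 m[φ0→sprk] = [T, T, T, T]
r2 m[φ1→wet] = [T, T, T, F]
r2 m[φ1→sprk] = [T, T, T, T]
r2 m[φ2→wind] = [T, T, T, T]
r2 m[φ2→sprk] = [T, T, T, T]
r2 m[φ3→wind] = [T, T, T, T]
r2 m[φ3→sun] = [T, T, T, T]
r2 m[φ4→wind] = [T, T, T, T]
r2 m[φ4→snow] = [T, T, T, T]
r2 m[φ5→sun] = [F, T, T, T]
r2 m[φ5→rain] = [T, T, T, T]
r2 m[φ6→slip] = [T, T, T, T]
r2 m[φ6→sun] = [T, T, T, T]
r2 m[φ7→slip] = [T, T, T, T]
r2 m[φ7→snow] = [F, F, T, T]
r2 m[φ8→wind] = [T, F, T, F]
r2 m[φ8→sun] = [T, T, T, T]
r2 m[φ9→wind] = [T, T, T, T]
r2 m[φ9→sprk] = [T, T, T, T]
r2 m[φ10→snow] = [T, T, T, T]
r2 m[φ10→wet] = [T, T, T, T]
r2 m[slip→φ0] = [T, T, T, T]
r2 m[slip→φ6] = [T, T, T, T]
r2 m[slip→φ7] = [T, T, T, T]
r2 m[wind→φ2] = [T, F, T, F]
r2 m[wind→φ3] = [T, F, T, F]
r2 m[wind→φ4] = [T, F, T, F]
r2 m[wind→φ8] = [T, T, T, T]
r2 m[wind→φ9] = [T, F, T, F]
r2 m[snow→φ4] = [F, F, T, T]
r2 m[snow→φ7] = [T, T, T, T]
r2 m[snow→φ10] = [F, F, T, T]
r2 m[sun→φ3] = [F, T, T, T]
r2 m[sun→φ5] = [T, T, T, T]
r2 m[sun→φ6] = [F, T, T, T]
r2 m[sun→φ8] = [F, T, T, T]
r2 m[rain→φ5] = [T, T, T, T]
r2 m[wet→φ1] = [T, T, T, T]
r2 m[wet→φ10] = [T, T, T, F]
r2 m[sprk→φ0] = [T, T, T, T]
r2 m[sprk→φ1] = [T, T, T, T]
r2 m[sprk→φ2] = [T, T, T, T]
r2 m[sprk→φ9] = [T, T, T, T]
no fixed point within 2 rounds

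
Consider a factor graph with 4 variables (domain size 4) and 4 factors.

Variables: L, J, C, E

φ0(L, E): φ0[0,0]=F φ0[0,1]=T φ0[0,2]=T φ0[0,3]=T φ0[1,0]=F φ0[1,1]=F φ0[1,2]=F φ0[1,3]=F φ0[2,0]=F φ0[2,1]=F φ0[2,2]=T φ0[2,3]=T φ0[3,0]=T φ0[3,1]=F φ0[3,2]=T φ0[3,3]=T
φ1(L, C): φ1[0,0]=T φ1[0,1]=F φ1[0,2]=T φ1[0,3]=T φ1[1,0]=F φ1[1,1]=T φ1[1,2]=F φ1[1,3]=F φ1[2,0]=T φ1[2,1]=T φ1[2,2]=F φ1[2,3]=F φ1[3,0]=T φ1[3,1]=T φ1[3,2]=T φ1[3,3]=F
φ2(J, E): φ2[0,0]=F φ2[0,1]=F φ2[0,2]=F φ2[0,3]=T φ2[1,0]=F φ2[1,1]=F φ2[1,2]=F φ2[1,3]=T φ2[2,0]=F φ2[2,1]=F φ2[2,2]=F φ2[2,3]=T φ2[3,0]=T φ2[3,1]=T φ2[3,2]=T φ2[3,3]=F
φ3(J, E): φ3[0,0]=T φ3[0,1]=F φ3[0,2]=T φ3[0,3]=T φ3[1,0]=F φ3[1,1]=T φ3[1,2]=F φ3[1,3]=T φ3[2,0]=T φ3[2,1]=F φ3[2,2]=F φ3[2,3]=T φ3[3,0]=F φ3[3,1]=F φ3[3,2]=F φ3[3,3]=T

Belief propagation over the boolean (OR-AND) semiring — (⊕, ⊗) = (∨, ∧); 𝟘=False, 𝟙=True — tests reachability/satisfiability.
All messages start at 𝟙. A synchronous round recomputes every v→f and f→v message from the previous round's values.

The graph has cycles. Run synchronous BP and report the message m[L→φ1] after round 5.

message @ round 5 = [T, F, T, T]

init: all messages = 𝟙 over 4 values
r1 m[φ0→L] = [T, F, T, T]
r1 m[φ0→E] = [T, T, T, T]
r1 m[φ1→L] = [T, T, T, T]
r1 m[φ1→C] = [T, T, T, T]
r1 m[φ2→J] = [T, T, T, T]
r1 m[φ2→E] = [T, T, T, T]
r1 m[φ3→J] = [T, T, T, T]
r1 m[φ3→E] = [T, T, T, T]
r1 m[L→φ0] = [T, T, T, T]
r1 m[L→φ1] = [T, T, T, T]
r1 m[J→φ2] = [T, T, T, T]
r1 m[J→φ3] = [T, T, T, T]
r1 m[C→φ1] = [T, T, T, T]
r1 m[E→φ0] = [T, T, T, T]
r1 m[E→φ2] = [T, T, T, T]
r1 m[E→φ3] = [T, T, T, T]
r2 m[φ0→L] = [T, F, T, T]
r2 m[φ0→E] = [T, T, T, T]
r2 m[φ1→L] = [T, T, T, T]
r2 m[φ1→C] = [T, T, T, T]
r2 m[φ2→J] = [T, T, T, T]
r2 m[φ2→E] = [T, T, T, T]
r2 m[φ3→J] = [T, T, T, T]
r2 m[φ3→E] = [T, T, T, T]
r2 m[L→φ0] = [T, T, T, T]
r2 m[L→φ1] = [T, F, T, T]
r2 m[J→φ2] = [T, T, T, T]
r2 m[J→φ3] = [T, T, T, T]
r2 m[C→φ1] = [T, T, T, T]
r2 m[E→φ0] = [T, T, T, T]
r2 m[E→φ2] = [T, T, T, T]
r2 m[E→φ3] = [T, T, T, T]
r3 m[φ0→L] = [T, F, T, T]
r3 m[φ0→E] = [T, T, T, T]
r3 m[φ1→L] = [T, T, T, T]
r3 m[φ1→C] = [T, T, T, T]
r3 m[φ2→J] = [T, T, T, T]
r3 m[φ2→E] = [T, T, T, T]
r3 m[φ3→J] = [T, T, T, T]
r3 m[φ3→E] = [T, T, T, T]
r3 m[L→φ0] = [T, T, T, T]
r3 m[L→φ1] = [T, F, T, T]
r3 m[J→φ2] = [T, T, T, T]
r3 m[J→φ3] = [T, T, T, T]
r3 m[C→φ1] = [T, T, T, T]
r3 m[E→φ0] = [T, T, T, T]
r3 m[E→φ2] = [T, T, T, T]
r3 m[E→φ3] = [T, T, T, T]
r4 m[φ0→L] = [T, F, T, T]
r4 m[φ0→E] = [T, T, T, T]
r4 m[φ1→L] = [T, T, T, T]
r4 m[φ1→C] = [T, T, T, T]
r4 m[φ2→J] = [T, T, T, T]
r4 m[φ2→E] = [T, T, T, T]
r4 m[φ3→J] = [T, T, T, T]
r4 m[φ3→E] = [T, T, T, T]
r4 m[L→φ0] = [T, T, T, T]
r4 m[L→φ1] = [T, F, T, T]
r4 m[J→φ2] = [T, T, T, T]
r4 m[J→φ3] = [T, T, T, T]
r4 m[C→φ1] = [T, T, T, T]
r4 m[E→φ0] = [T, T, T, T]
r4 m[E→φ2] = [T, T, T, T]
r4 m[E→φ3] = [T, T, T, T]
r5 m[φ0→L] = [T, F, T, T]
r5 m[φ0→E] = [T, T, T, T]
r5 m[φ1→L] = [T, T, T, T]
r5 m[φ1→C] = [T, T, T, T]
r5 m[φ2→J] = [T, T, T, T]
r5 m[φ2→E] = [T, T, T, T]
r5 m[φ3→J] = [T, T, T, T]
r5 m[φ3→E] = [T, T, T, T]
r5 m[L→φ0] = [T, T, T, T]
r5 m[L→φ1] = [T, F, T, T]
r5 m[J→φ2] = [T, T, T, T]
r5 m[J→φ3] = [T, T, T, T]
r5 m[C→φ1] = [T, T, T, T]
r5 m[E→φ0] = [T, T, T, T]
r5 m[E→φ2] = [T, T, T, T]
r5 m[E→φ3] = [T, T, T, T]
fixed point reached at round 3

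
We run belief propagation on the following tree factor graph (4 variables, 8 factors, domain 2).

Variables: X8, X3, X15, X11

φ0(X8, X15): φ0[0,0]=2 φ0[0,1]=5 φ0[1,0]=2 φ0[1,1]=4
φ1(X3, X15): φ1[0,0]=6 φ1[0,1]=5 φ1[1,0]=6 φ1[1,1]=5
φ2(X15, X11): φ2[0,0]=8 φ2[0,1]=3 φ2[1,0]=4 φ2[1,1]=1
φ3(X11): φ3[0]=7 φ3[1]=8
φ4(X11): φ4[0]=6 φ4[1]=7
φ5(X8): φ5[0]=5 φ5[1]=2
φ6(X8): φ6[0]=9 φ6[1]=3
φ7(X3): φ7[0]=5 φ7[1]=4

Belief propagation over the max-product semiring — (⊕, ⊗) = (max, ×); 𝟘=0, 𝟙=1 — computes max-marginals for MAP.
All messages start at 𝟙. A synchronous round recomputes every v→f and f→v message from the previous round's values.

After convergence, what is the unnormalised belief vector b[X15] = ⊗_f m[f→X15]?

init: all messages = 𝟙 over 2 values
r1 m[φ0→X8] = [5, 4]
r1 m[φ0→X15] = [2, 5]
r1 m[φ1→X3] = [6, 6]
r1 m[φ1→X15] = [6, 5]
r1 m[φ2→X15] = [8, 4]
r1 m[φ2→X11] = [8, 3]
r1 m[φ3→X11] = [7, 8]
r1 m[φ4→X11] = [6, 7]
r1 m[φ5→X8] = [5, 2]
r1 m[φ6→X8] = [9, 3]
r1 m[φ7→X3] = [5, 4]
r1 m[X8→φ0] = [1, 1]
r1 m[X8→φ5] = [1, 1]
r1 m[X8→φ6] = [1, 1]
r1 m[X3→φ1] = [1, 1]
r1 m[X3→φ7] = [1, 1]
r1 m[X15→φ0] = [1, 1]
r1 m[X15→φ1] = [1, 1]
r1 m[X15→φ2] = [1, 1]
r1 m[X11→φ2] = [1, 1]
r1 m[X11→φ3] = [1, 1]
r1 m[X11→φ4] = [1, 1]
r2 m[φ0→X8] = [5, 4]
r2 m[φ0→X15] = [2, 5]
r2 m[φ1→X3] = [6, 6]
r2 m[φ1→X15] = [6, 5]
r2 m[φ2→X15] = [8, 4]
r2 m[φ2→X11] = [8, 3]
r2 m[φ3→X11] = [7, 8]
r2 m[φ4→X11] = [6, 7]
r2 m[φ5→X8] = [5, 2]
r2 m[φ6→X8] = [9, 3]
r2 m[φ7→X3] = [5, 4]
r2 m[X8→φ0] = [45, 6]
r2 m[X8→φ5] = [45, 12]
r2 m[X8→φ6] = [25, 8]
r2 m[X3→φ1] = [5, 4]
r2 m[X3→φ7] = [6, 6]
r2 m[X15→φ0] = [48, 20]
r2 m[X15→φ1] = [16, 20]
r2 m[X15→φ2] = [12, 25]
r2 m[X11→φ2] = [42, 56]
r2 m[X11→φ3] = [48, 21]
r2 m[X11→φ4] = [56, 24]
r3 m[φ0→X8] = [100, 96]
r3 m[φ0→X15] = [90, 225]
r3 m[φ1→X3] = [100, 100]
r3 m[φ1→X15] = [30, 25]
r3 m[φ2→X15] = [336, 168]
r3 m[φ2→X11] = [100, 36]
r3 m[φ3→X11] = [7, 8]
r3 m[φ4→X11] = [6, 7]
r3 m[φ5→X8] = [5, 2]
r3 m[φ6→X8] = [9, 3]
r3 m[φ7→X3] = [5, 4]
r3 m[X8→φ0] = [45, 6]
r3 m[X8→φ5] = [45, 12]
r3 m[X8→φ6] = [25, 8]
r3 m[X3→φ1] = [5, 4]
r3 m[X3→φ7] = [6, 6]
r3 m[X15→φ0] = [48, 20]
r3 m[X15→φ1] = [16, 20]
r3 m[X15→φ2] = [12, 25]
r3 m[X11→φ2] = [42, 56]
r3 m[X11→φ3] = [48, 21]
r3 m[X11→φ4] = [56, 24]
r4 m[φ0→X8] = [100, 96]
r4 m[φ0→X15] = [90, 225]
r4 m[φ1→X3] = [100, 100]
r4 m[φ1→X15] = [30, 25]
r4 m[φ2→X15] = [336, 168]
r4 m[φ2→X11] = [100, 36]
r4 m[φ3→X11] = [7, 8]
r4 m[φ4→X11] = [6, 7]
r4 m[φ5→X8] = [5, 2]
r4 m[φ6→X8] = [9, 3]
r4 m[φ7→X3] = [5, 4]
r4 m[X8→φ0] = [45, 6]
r4 m[X8→φ5] = [900, 288]
r4 m[X8→φ6] = [500, 192]
r4 m[X3→φ1] = [5, 4]
r4 m[X3→φ7] = [100, 100]
r4 m[X15→φ0] = [10080, 4200]
r4 m[X15→φ1] = [30240, 37800]
r4 m[X15→φ2] = [2700, 5625]
r4 m[X11→φ2] = [42, 56]
r4 m[X11→φ3] = [600, 252]
r4 m[X11→φ4] = [700, 288]
r5 m[φ0→X8] = [21000, 20160]
r5 m[φ0→X15] = [90, 225]
r5 m[φ1→X3] = [189000, 189000]
r5 m[φ1→X15] = [30, 25]
r5 m[φ2→X15] = [336, 168]
r5 m[φ2→X11] = [22500, 8100]
r5 m[φ3→X11] = [7, 8]
r5 m[φ4→X11] = [6, 7]
r5 m[φ5→X8] = [5, 2]
r5 m[φ6→X8] = [9, 3]
r5 m[φ7→X3] = [5, 4]
r5 m[X8→φ0] = [45, 6]
r5 m[X8→φ5] = [900, 288]
r5 m[X8→φ6] = [500, 192]
r5 m[X3→φ1] = [5, 4]
r5 m[X3→φ7] = [100, 100]
r5 m[X15→φ0] = [10080, 4200]
r5 m[X15→φ1] = [30240, 37800]
r5 m[X15→φ2] = [2700, 5625]
r5 m[X11→φ2] = [42, 56]
r5 m[X11→φ3] = [600, 252]
r5 m[X11→φ4] = [700, 288]
r6 m[φ0→X8] = [21000, 20160]
r6 m[φ0→X15] = [90, 225]
r6 m[φ1→X3] = [189000, 189000]
r6 m[φ1→X15] = [30, 25]
r6 m[φ2→X15] = [336, 168]
r6 m[φ2→X11] = [22500, 8100]
r6 m[φ3→X11] = [7, 8]
r6 m[φ4→X11] = [6, 7]
r6 m[φ5→X8] = [5, 2]
r6 m[φ6→X8] = [9, 3]
r6 m[φ7→X3] = [5, 4]
r6 m[X8→φ0] = [45, 6]
r6 m[X8→φ5] = [189000, 60480]
r6 m[X8→φ6] = [105000, 40320]
r6 m[X3→φ1] = [5, 4]
r6 m[X3→φ7] = [189000, 189000]
r6 m[X15→φ0] = [10080, 4200]
r6 m[X15→φ1] = [30240, 37800]
r6 m[X15→φ2] = [2700, 5625]
r6 m[X11→φ2] = [42, 56]
r6 m[X11→φ3] = [135000, 56700]
r6 m[X11→φ4] = [157500, 64800]
r7 m[φ0→X8] = [21000, 20160]
r7 m[φ0→X15] = [90, 225]
r7 m[φ1→X3] = [189000, 189000]
r7 m[φ1→X15] = [30, 25]
r7 m[φ2→X15] = [336, 168]
r7 m[φ2→X11] = [22500, 8100]
r7 m[φ3→X11] = [7, 8]
r7 m[φ4→X11] = [6, 7]
r7 m[φ5→X8] = [5, 2]
r7 m[φ6→X8] = [9, 3]
r7 m[φ7→X3] = [5, 4]
r7 m[X8→φ0] = [45, 6]
r7 m[X8→φ5] = [189000, 60480]
r7 m[X8→φ6] = [105000, 40320]
r7 m[X3→φ1] = [5, 4]
r7 m[X3→φ7] = [189000, 189000]
r7 m[X15→φ0] = [10080, 4200]
r7 m[X15→φ1] = [30240, 37800]
r7 m[X15→φ2] = [2700, 5625]
r7 m[X11→φ2] = [42, 56]
r7 m[X11→φ3] = [135000, 56700]
r7 m[X11→φ4] = [157500, 64800]
fixed point reached at round 7
b[X15] = ⊗ incoming = [907200, 945000]

b[X15] = [907200, 945000]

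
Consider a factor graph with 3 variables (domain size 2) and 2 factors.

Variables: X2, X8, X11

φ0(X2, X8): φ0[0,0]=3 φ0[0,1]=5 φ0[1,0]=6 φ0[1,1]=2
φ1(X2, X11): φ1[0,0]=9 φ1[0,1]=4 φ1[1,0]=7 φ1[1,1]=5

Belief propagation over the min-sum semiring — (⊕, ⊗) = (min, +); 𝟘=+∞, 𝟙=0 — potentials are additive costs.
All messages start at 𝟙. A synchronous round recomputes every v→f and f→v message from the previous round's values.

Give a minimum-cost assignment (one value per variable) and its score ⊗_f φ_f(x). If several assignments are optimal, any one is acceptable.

init: all messages = 𝟙 over 2 values
r1 m[φ0→X2] = [3, 2]
r1 m[φ0→X8] = [3, 2]
r1 m[φ1→X2] = [4, 5]
r1 m[φ1→X11] = [7, 4]
r1 m[X2→φ0] = [0, 0]
r1 m[X2→φ1] = [0, 0]
r1 m[X8→φ0] = [0, 0]
r1 m[X11→φ1] = [0, 0]
r2 m[φ0→X2] = [3, 2]
r2 m[φ0→X8] = [3, 2]
r2 m[φ1→X2] = [4, 5]
r2 m[φ1→X11] = [7, 4]
r2 m[X2→φ0] = [4, 5]
r2 m[X2→φ1] = [3, 2]
r2 m[X8→φ0] = [0, 0]
r2 m[X11→φ1] = [0, 0]
r3 m[φ0→X2] = [3, 2]
r3 m[φ0→X8] = [7, 7]
r3 m[φ1→X2] = [4, 5]
r3 m[φ1→X11] = [9, 7]
r3 m[X2→φ0] = [4, 5]
r3 m[X2→φ1] = [3, 2]
r3 m[X8→φ0] = [0, 0]
r3 m[X11→φ1] = [0, 0]
r4 m[φ0→X2] = [3, 2]
r4 m[φ0→X8] = [7, 7]
r4 m[φ1→X2] = [4, 5]
r4 m[φ1→X11] = [9, 7]
r4 m[X2→φ0] = [4, 5]
r4 m[X2→φ1] = [3, 2]
r4 m[X8→φ0] = [0, 0]
r4 m[X11→φ1] = [0, 0]
fixed point reached at round 4
traceback from X2: (X2=0, X8=0, X11=1), score=7

assignment: (X2=0, X8=0, X11=1); score = 7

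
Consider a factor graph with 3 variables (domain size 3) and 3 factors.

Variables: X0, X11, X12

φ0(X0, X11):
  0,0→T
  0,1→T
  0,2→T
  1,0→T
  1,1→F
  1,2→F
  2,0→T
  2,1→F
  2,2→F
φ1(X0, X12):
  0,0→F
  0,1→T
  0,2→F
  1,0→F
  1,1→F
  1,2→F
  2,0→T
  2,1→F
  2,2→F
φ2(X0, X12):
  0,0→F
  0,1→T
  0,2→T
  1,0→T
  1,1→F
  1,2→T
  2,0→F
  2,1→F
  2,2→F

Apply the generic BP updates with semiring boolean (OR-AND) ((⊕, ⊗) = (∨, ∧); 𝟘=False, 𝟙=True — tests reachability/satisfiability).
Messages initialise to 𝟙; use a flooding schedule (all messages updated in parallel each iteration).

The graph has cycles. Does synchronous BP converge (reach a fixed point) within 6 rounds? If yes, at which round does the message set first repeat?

NOT CONVERGED within 6 rounds

init: all messages = 𝟙 over 3 values
r1 m[φ0→X0] = [T, T, T]
r1 m[φ0→X11] = [T, T, T]
r1 m[φ1→X0] = [T, F, T]
r1 m[φ1→X12] = [T, T, F]
r1 m[φ2→X0] = [T, T, F]
r1 m[φ2→X12] = [T, T, T]
r1 m[X0→φ0] = [T, T, T]
r1 m[X0→φ1] = [T, T, T]
r1 m[X0→φ2] = [T, T, T]
r1 m[X11→φ0] = [T, T, T]
r1 m[X12→φ1] = [T, T, T]
r1 m[X12→φ2] = [T, T, T]
r2 m[φ0→X0] = [T, T, T]
r2 m[φ0→X11] = [T, T, T]
r2 m[φ1→X0] = [T, F, T]
r2 m[φ1→X12] = [T, T, F]
r2 m[φ2→X0] = [T, T, F]
r2 m[φ2→X12] = [T, T, T]
r2 m[X0→φ0] = [T, F, F]
r2 m[X0→φ1] = [T, T, F]
r2 m[X0→φ2] = [T, F, T]
r2 m[X11→φ0] = [T, T, T]
r2 m[X12→φ1] = [T, T, T]
r2 m[X12→φ2] = [T, T, F]
r3 m[φ0→X0] = [T, T, T]
r3 m[φ0→X11] = [T, T, T]
r3 m[φ1→X0] = [T, F, T]
r3 m[φ1→X12] = [F, T, F]
r3 m[φ2→X0] = [T, T, F]
r3 m[φ2→X12] = [F, T, T]
r3 m[X0→φ0] = [T, F, F]
r3 m[X0→φ1] = [T, T, F]
r3 m[X0→φ2] = [T, F, T]
r3 m[X11→φ0] = [T, T, T]
r3 m[X12→φ1] = [T, T, T]
r3 m[X12→φ2] = [T, T, F]
r4 m[φ0→X0] = [T, T, T]
r4 m[φ0→X11] = [T, T, T]
r4 m[φ1→X0] = [T, F, T]
r4 m[φ1→X12] = [F, T, F]
r4 m[φ2→X0] = [T, T, F]
r4 m[φ2→X12] = [F, T, T]
r4 m[X0→φ0] = [T, F, F]
r4 m[X0→φ1] = [T, T, F]
r4 m[X0→φ2] = [T, F, T]
r4 m[X11→φ0] = [T, T, T]
r4 m[X12→φ1] = [F, T, T]
r4 m[X12→φ2] = [F, T, F]
r5 m[φ0→X0] = [T, T, T]
r5 m[φ0→X11] = [T, T, T]
r5 m[φ1→X0] = [T, F, F]
r5 m[φ1→X12] = [F, T, F]
r5 m[φ2→X0] = [T, F, F]
r5 m[φ2→X12] = [F, T, T]
r5 m[X0→φ0] = [T, F, F]
r5 m[X0→φ1] = [T, T, F]
r5 m[X0→φ2] = [T, F, T]
r5 m[X11→φ0] = [T, T, T]
r5 m[X12→φ1] = [F, T, T]
r5 m[X12→φ2] = [F, T, F]
r6 m[φ0→X0] = [T, T, T]
r6 m[φ0→X11] = [T, T, T]
r6 m[φ1→X0] = [T, F, F]
r6 m[φ1→X12] = [F, T, F]
r6 m[φ2→X0] = [T, F, F]
r6 m[φ2→X12] = [F, T, T]
r6 m[X0→φ0] = [T, F, F]
r6 m[X0→φ1] = [T, F, F]
r6 m[X0→φ2] = [T, F, F]
r6 m[X11→φ0] = [T, T, T]
r6 m[X12→φ1] = [F, T, T]
r6 m[X12→φ2] = [F, T, F]
no fixed point within 6 rounds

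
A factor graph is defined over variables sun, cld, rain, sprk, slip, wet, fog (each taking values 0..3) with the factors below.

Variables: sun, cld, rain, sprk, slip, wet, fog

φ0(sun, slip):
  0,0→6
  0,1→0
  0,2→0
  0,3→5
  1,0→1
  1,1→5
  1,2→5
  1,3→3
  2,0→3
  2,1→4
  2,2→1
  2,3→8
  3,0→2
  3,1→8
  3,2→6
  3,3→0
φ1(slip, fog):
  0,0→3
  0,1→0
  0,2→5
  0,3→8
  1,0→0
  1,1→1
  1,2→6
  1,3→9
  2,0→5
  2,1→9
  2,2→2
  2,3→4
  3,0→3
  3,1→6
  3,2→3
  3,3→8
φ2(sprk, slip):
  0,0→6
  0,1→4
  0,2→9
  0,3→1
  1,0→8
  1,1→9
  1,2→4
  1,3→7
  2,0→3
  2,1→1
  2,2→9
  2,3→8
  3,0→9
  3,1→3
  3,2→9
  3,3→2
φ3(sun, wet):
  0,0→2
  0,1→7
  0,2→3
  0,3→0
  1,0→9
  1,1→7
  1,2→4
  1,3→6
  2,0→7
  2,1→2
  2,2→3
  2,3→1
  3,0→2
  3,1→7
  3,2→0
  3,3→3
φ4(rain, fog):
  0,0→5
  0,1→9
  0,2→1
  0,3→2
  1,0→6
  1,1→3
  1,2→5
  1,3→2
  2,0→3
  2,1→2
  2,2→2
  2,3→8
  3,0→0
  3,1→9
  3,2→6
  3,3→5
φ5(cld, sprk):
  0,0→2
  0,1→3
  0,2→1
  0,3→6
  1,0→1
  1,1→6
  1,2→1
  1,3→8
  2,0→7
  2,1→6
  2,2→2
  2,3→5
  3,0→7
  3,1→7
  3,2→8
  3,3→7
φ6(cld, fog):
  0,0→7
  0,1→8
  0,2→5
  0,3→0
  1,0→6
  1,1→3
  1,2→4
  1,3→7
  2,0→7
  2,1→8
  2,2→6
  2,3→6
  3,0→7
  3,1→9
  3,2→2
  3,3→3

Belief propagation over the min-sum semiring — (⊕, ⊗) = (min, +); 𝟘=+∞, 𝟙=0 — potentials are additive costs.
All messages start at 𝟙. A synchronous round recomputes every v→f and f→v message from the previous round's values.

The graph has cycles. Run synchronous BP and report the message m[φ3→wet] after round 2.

message @ round 2 = [2, 2, 0, 0]

init: all messages = 𝟙 over 4 values
r1 m[φ0→sun] = [0, 1, 1, 0]
r1 m[φ0→slip] = [1, 0, 0, 0]
r1 m[φ1→slip] = [0, 0, 2, 3]
r1 m[φ1→fog] = [0, 0, 2, 4]
r1 m[φ2→sprk] = [1, 4, 1, 2]
r1 m[φ2→slip] = [3, 1, 4, 1]
r1 m[φ3→sun] = [0, 4, 1, 0]
r1 m[φ3→wet] = [2, 2, 0, 0]
r1 m[φ4→rain] = [1, 2, 2, 0]
r1 m[φ4→fog] = [0, 2, 1, 2]
r1 m[φ5→cld] = [1, 1, 2, 7]
r1 m[φ5→sprk] = [1, 3, 1, 5]
r1 m[φ6→cld] = [0, 3, 6, 2]
r1 m[φ6→fog] = [6, 3, 2, 0]
r1 m[sun→φ0] = [0, 0, 0, 0]
r1 m[sun→φ3] = [0, 0, 0, 0]
r1 m[cld→φ5] = [0, 0, 0, 0]
r1 m[cld→φ6] = [0, 0, 0, 0]
r1 m[rain→φ4] = [0, 0, 0, 0]
r1 m[sprk→φ2] = [0, 0, 0, 0]
r1 m[sprk→φ5] = [0, 0, 0, 0]
r1 m[slip→φ0] = [0, 0, 0, 0]
r1 m[slip→φ1] = [0, 0, 0, 0]
r1 m[slip→φ2] = [0, 0, 0, 0]
r1 m[wet→φ3] = [0, 0, 0, 0]
r1 m[fog→φ1] = [0, 0, 0, 0]
r1 m[fog→φ4] = [0, 0, 0, 0]
r1 m[fog→φ6] = [0, 0, 0, 0]
r2 m[φ0→sun] = [0, 1, 1, 0]
r2 m[φ0→slip] = [1, 0, 0, 0]
r2 m[φ1→slip] = [0, 0, 2, 3]
r2 m[φ1→fog] = [0, 0, 2, 4]
r2 m[φ2→sprk] = [1, 4, 1, 2]
r2 m[φ2→slip] = [3, 1, 4, 1]
r2 m[φ3→sun] = [0, 4, 1, 0]
r2 m[φ3→wet] = [2, 2, 0, 0]
r2 m[φ4→rain] = [1, 2, 2, 0]
r2 m[φ4→fog] = [0, 2, 1, 2]
r2 m[φ5→cld] = [1, 1, 2, 7]
r2 m[φ5→sprk] = [1, 3, 1, 5]
r2 m[φ6→cld] = [0, 3, 6, 2]
r2 m[φ6→fog] = [6, 3, 2, 0]
r2 m[sun→φ0] = [0, 4, 1, 0]
r2 m[sun→φ3] = [0, 1, 1, 0]
r2 m[cld→φ5] = [0, 3, 6, 2]
r2 m[cld→φ6] = [1, 1, 2, 7]
r2 m[rain→φ4] = [0, 0, 0, 0]
r2 m[sprk→φ2] = [1, 3, 1, 5]
r2 m[sprk→φ5] = [1, 4, 1, 2]
r2 m[slip→φ0] = [3, 1, 6, 4]
r2 m[slip→φ1] = [4, 1, 4, 1]
r2 m[slip→φ2] = [1, 0, 2, 3]
r2 m[wet→φ3] = [0, 0, 0, 0]
r2 m[fog→φ1] = [6, 5, 3, 2]
r2 m[fog→φ4] = [6, 3, 4, 4]
r2 m[fog→φ6] = [0, 2, 3, 6]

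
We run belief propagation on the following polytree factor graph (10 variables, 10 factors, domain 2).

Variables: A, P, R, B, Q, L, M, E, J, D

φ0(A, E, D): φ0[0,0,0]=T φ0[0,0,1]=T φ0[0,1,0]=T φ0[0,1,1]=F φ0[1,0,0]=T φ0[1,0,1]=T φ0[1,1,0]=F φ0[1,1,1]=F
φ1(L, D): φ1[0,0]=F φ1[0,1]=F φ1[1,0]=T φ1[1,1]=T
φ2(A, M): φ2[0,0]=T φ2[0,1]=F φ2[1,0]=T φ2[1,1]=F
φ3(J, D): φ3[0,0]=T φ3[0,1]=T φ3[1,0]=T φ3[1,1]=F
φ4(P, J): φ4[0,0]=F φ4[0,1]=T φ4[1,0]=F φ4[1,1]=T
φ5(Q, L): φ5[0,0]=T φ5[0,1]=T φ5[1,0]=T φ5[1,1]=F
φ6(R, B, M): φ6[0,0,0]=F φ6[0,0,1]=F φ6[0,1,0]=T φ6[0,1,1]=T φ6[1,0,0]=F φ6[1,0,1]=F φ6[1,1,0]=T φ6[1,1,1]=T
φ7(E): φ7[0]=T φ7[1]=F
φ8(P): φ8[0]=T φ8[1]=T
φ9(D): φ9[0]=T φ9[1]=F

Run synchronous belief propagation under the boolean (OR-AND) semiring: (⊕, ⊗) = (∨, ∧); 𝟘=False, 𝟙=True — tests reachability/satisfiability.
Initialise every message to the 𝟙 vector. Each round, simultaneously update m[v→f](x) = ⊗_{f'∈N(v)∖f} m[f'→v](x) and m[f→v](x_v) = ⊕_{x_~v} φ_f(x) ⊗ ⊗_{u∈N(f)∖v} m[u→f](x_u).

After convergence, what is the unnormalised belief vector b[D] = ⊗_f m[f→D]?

b[D] = [T, F]

init: all messages = 𝟙 over 2 values
r1 m[φ0→A] = [T, T]
r1 m[φ0→E] = [T, T]
r1 m[φ0→D] = [T, T]
r1 m[φ1→L] = [F, T]
r1 m[φ1→D] = [T, T]
r1 m[φ2→A] = [T, T]
r1 m[φ2→M] = [T, F]
r1 m[φ3→J] = [T, T]
r1 m[φ3→D] = [T, T]
r1 m[φ4→P] = [T, T]
r1 m[φ4→J] = [F, T]
r1 m[φ5→Q] = [T, T]
r1 m[φ5→L] = [T, T]
r1 m[φ6→R] = [T, T]
r1 m[φ6→B] = [F, T]
r1 m[φ6→M] = [T, T]
r1 m[φ7→E] = [T, F]
r1 m[φ8→P] = [T, T]
r1 m[φ9→D] = [T, F]
r1 m[A→φ0] = [T, T]
r1 m[A→φ2] = [T, T]
r1 m[P→φ4] = [T, T]
r1 m[P→φ8] = [T, T]
r1 m[R→φ6] = [T, T]
r1 m[B→φ6] = [T, T]
r1 m[Q→φ5] = [T, T]
r1 m[L→φ1] = [T, T]
r1 m[L→φ5] = [T, T]
r1 m[M→φ2] = [T, T]
r1 m[M→φ6] = [T, T]
r1 m[E→φ0] = [T, T]
r1 m[E→φ7] = [T, T]
r1 m[J→φ3] = [T, T]
r1 m[J→φ4] = [T, T]
r1 m[D→φ0] = [T, T]
r1 m[D→φ1] = [T, T]
r1 m[D→φ3] = [T, T]
r1 m[D→φ9] = [T, T]
r2 m[φ0→A] = [T, T]
r2 m[φ0→E] = [T, T]
r2 m[φ0→D] = [T, T]
r2 m[φ1→L] = [F, T]
r2 m[φ1→D] = [T, T]
r2 m[φ2→A] = [T, T]
r2 m[φ2→M] = [T, F]
r2 m[φ3→J] = [T, T]
r2 m[φ3→D] = [T, T]
r2 m[φ4→P] = [T, T]
r2 m[φ4→J] = [F, T]
r2 m[φ5→Q] = [T, T]
r2 m[φ5→L] = [T, T]
r2 m[φ6→R] = [T, T]
r2 m[φ6→B] = [F, T]
r2 m[φ6→M] = [T, T]
r2 m[φ7→E] = [T, F]
r2 m[φ8→P] = [T, T]
r2 m[φ9→D] = [T, F]
r2 m[A→φ0] = [T, T]
r2 m[A→φ2] = [T, T]
r2 m[P→φ4] = [T, T]
r2 m[P→φ8] = [T, T]
r2 m[R→φ6] = [T, T]
r2 m[B→φ6] = [T, T]
r2 m[Q→φ5] = [T, T]
r2 m[L→φ1] = [T, T]
r2 m[L→φ5] = [F, T]
r2 m[M→φ2] = [T, T]
r2 m[M→φ6] = [T, F]
r2 m[E→φ0] = [T, F]
r2 m[E→φ7] = [T, T]
r2 m[J→φ3] = [F, T]
r2 m[J→φ4] = [T, T]
r2 m[D→φ0] = [T, F]
r2 m[D→φ1] = [T, F]
r2 m[D→φ3] = [T, F]
r2 m[D→φ9] = [T, T]
r3 m[φ0→A] = [T, T]
r3 m[φ0→E] = [T, T]
r3 m[φ0→D] = [T, T]
r3 m[φ1→L] = [F, T]
r3 m[φ1→D] = [T, T]
r3 m[φ2→A] = [T, T]
r3 m[φ2→M] = [T, F]
r3 m[φ3→J] = [T, T]
r3 m[φ3→D] = [T, F]
r3 m[φ4→P] = [T, T]
r3 m[φ4→J] = [F, T]
r3 m[φ5→Q] = [T, F]
r3 m[φ5→L] = [T, T]
r3 m[φ6→R] = [T, T]
r3 m[φ6→B] = [F, T]
r3 m[φ6→M] = [T, T]
r3 m[φ7→E] = [T, F]
r3 m[φ8→P] = [T, T]
r3 m[φ9→D] = [T, F]
r3 m[A→φ0] = [T, T]
r3 m[A→φ2] = [T, T]
r3 m[P→φ4] = [T, T]
r3 m[P→φ8] = [T, T]
r3 m[R→φ6] = [T, T]
r3 m[B→φ6] = [T, T]
r3 m[Q→φ5] = [T, T]
r3 m[L→φ1] = [T, T]
r3 m[L→φ5] = [F, T]
r3 m[M→φ2] = [T, T]
r3 m[M→φ6] = [T, F]
r3 m[E→φ0] = [T, F]
r3 m[E→φ7] = [T, T]
r3 m[J→φ3] = [F, T]
r3 m[J→φ4] = [T, T]
r3 m[D→φ0] = [T, F]
r3 m[D→φ1] = [T, F]
r3 m[D→φ3] = [T, F]
r3 m[D→φ9] = [T, T]
r4 m[φ0→A] = [T, T]
r4 m[φ0→E] = [T, T]
r4 m[φ0→D] = [T, T]
r4 m[φ1→L] = [F, T]
r4 m[φ1→D] = [T, T]
r4 m[φ2→A] = [T, T]
r4 m[φ2→M] = [T, F]
r4 m[φ3→J] = [T, T]
r4 m[φ3→D] = [T, F]
r4 m[φ4→P] = [T, T]
r4 m[φ4→J] = [F, T]
r4 m[φ5→Q] = [T, F]
r4 m[φ5→L] = [T, T]
r4 m[φ6→R] = [T, T]
r4 m[φ6→B] = [F, T]
r4 m[φ6→M] = [T, T]
r4 m[φ7→E] = [T, F]
r4 m[φ8→P] = [T, T]
r4 m[φ9→D] = [T, F]
r4 m[A→φ0] = [T, T]
r4 m[A→φ2] = [T, T]
r4 m[P→φ4] = [T, T]
r4 m[P→φ8] = [T, T]
r4 m[R→φ6] = [T, T]
r4 m[B→φ6] = [T, T]
r4 m[Q→φ5] = [T, T]
r4 m[L→φ1] = [T, T]
r4 m[L→φ5] = [F, T]
r4 m[M→φ2] = [T, T]
r4 m[M→φ6] = [T, F]
r4 m[E→φ0] = [T, F]
r4 m[E→φ7] = [T, T]
r4 m[J→φ3] = [F, T]
r4 m[J→φ4] = [T, T]
r4 m[D→φ0] = [T, F]
r4 m[D→φ1] = [T, F]
r4 m[D→φ3] = [T, F]
r4 m[D→φ9] = [T, F]
r5 m[φ0→A] = [T, T]
r5 m[φ0→E] = [T, T]
r5 m[φ0→D] = [T, T]
r5 m[φ1→L] = [F, T]
r5 m[φ1→D] = [T, T]
r5 m[φ2→A] = [T, T]
r5 m[φ2→M] = [T, F]
r5 m[φ3→J] = [T, T]
r5 m[φ3→D] = [T, F]
r5 m[φ4→P] = [T, T]
r5 m[φ4→J] = [F, T]
r5 m[φ5→Q] = [T, F]
r5 m[φ5→L] = [T, T]
r5 m[φ6→R] = [T, T]
r5 m[φ6→B] = [F, T]
r5 m[φ6→M] = [T, T]
r5 m[φ7→E] = [T, F]
r5 m[φ8→P] = [T, T]
r5 m[φ9→D] = [T, F]
r5 m[A→φ0] = [T, T]
r5 m[A→φ2] = [T, T]
r5 m[P→φ4] = [T, T]
r5 m[P→φ8] = [T, T]
r5 m[R→φ6] = [T, T]
r5 m[B→φ6] = [T, T]
r5 m[Q→φ5] = [T, T]
r5 m[L→φ1] = [T, T]
r5 m[L→φ5] = [F, T]
r5 m[M→φ2] = [T, T]
r5 m[M→φ6] = [T, F]
r5 m[E→φ0] = [T, F]
r5 m[E→φ7] = [T, T]
r5 m[J→φ3] = [F, T]
r5 m[J→φ4] = [T, T]
r5 m[D→φ0] = [T, F]
r5 m[D→φ1] = [T, F]
r5 m[D→φ3] = [T, F]
r5 m[D→φ9] = [T, F]
fixed point reached at round 5
b[D] = ⊗ incoming = [T, F]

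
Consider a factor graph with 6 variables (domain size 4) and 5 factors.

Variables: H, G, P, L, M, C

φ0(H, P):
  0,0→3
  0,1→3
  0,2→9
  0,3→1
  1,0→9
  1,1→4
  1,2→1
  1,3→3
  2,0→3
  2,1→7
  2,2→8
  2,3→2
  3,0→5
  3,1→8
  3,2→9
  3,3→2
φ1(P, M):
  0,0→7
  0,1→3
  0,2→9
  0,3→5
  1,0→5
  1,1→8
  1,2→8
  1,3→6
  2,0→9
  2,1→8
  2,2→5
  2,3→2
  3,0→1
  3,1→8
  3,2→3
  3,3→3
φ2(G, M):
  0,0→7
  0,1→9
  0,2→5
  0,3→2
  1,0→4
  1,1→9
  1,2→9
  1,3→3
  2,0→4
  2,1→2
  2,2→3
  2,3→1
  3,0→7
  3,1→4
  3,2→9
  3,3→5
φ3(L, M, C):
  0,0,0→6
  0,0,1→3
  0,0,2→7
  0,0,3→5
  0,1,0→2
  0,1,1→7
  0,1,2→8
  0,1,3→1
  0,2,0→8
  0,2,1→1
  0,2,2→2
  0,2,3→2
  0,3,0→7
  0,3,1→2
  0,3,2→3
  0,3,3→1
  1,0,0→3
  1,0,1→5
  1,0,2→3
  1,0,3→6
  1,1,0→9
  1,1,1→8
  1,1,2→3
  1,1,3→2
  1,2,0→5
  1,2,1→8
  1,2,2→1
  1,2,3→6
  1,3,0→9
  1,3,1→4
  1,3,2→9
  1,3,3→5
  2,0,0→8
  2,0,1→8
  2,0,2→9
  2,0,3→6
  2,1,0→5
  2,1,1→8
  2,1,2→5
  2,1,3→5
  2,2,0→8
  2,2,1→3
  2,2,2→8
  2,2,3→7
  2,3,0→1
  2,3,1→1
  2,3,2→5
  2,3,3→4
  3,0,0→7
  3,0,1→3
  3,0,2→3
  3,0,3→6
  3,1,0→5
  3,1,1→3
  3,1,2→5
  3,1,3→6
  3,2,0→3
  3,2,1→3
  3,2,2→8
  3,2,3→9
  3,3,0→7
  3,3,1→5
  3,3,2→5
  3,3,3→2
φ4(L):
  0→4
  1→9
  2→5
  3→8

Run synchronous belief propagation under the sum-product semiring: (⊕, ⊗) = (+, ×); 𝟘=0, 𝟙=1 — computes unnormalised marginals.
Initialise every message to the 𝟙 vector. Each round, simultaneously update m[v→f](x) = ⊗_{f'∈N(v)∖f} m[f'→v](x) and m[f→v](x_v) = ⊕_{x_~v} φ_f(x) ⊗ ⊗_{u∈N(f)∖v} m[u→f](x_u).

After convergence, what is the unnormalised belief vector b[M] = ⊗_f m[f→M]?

init: all messages = 𝟙 over 4 values
r1 m[φ0→H] = [16, 17, 20, 24]
r1 m[φ0→P] = [20, 22, 27, 8]
r1 m[φ1→P] = [24, 27, 24, 15]
r1 m[φ1→M] = [22, 27, 25, 16]
r1 m[φ2→G] = [23, 25, 10, 25]
r1 m[φ2→M] = [22, 24, 26, 11]
r1 m[φ3→L] = [65, 86, 91, 80]
r1 m[φ3→M] = [88, 82, 82, 70]
r1 m[φ3→C] = [93, 72, 84, 73]
r1 m[φ4→L] = [4, 9, 5, 8]
r1 m[H→φ0] = [1, 1, 1, 1]
r1 m[G→φ2] = [1, 1, 1, 1]
r1 m[P→φ0] = [1, 1, 1, 1]
r1 m[P→φ1] = [1, 1, 1, 1]
r1 m[L→φ3] = [1, 1, 1, 1]
r1 m[L→φ4] = [1, 1, 1, 1]
r1 m[M→φ1] = [1, 1, 1, 1]
r1 m[M→φ2] = [1, 1, 1, 1]
r1 m[M→φ3] = [1, 1, 1, 1]
r1 m[C→φ3] = [1, 1, 1, 1]
r2 m[φ0→H] = [16, 17, 20, 24]
r2 m[φ0→P] = [20, 22, 27, 8]
r2 m[φ1→P] = [24, 27, 24, 15]
r2 m[φ1→M] = [22, 27, 25, 16]
r2 m[φ2→G] = [23, 25, 10, 25]
r2 m[φ2→M] = [22, 24, 26, 11]
r2 m[φ3→L] = [65, 86, 91, 80]
r2 m[φ3→M] = [88, 82, 82, 70]
r2 m[φ3→C] = [93, 72, 84, 73]
r2 m[φ4→L] = [4, 9, 5, 8]
r2 m[H→φ0] = [1, 1, 1, 1]
r2 m[G→φ2] = [1, 1, 1, 1]
r2 m[P→φ0] = [24, 27, 24, 15]
r2 m[P→φ1] = [20, 22, 27, 8]
r2 m[L→φ3] = [4, 9, 5, 8]
r2 m[L→φ4] = [65, 86, 91, 80]
r2 m[M→φ1] = [1936, 1968, 2132, 770]
r2 m[M→φ2] = [1936, 2214, 2050, 1120]
r2 m[M→φ3] = [484, 648, 650, 176]
r2 m[C→φ3] = [1, 1, 1, 1]
r3 m[φ0→H] = [384, 393, 483, 582]
r3 m[φ0→P] = [20, 22, 27, 8]
r3 m[φ1→P] = [42494, 47100, 45368, 26386]
r3 m[φ1→M] = [501, 516, 515, 310]
r3 m[φ2→G] = [45968, 49480, 19442, 46458]
r3 m[φ2→M] = [22, 24, 26, 11]
r3 m[φ3→L] = [32566, 40236, 48744, 39802]
r3 m[φ3→M] = [544, 537, 546, 502]
r3 m[φ3→C] = [292510, 255250, 246826, 259938]
r3 m[φ4→L] = [4, 9, 5, 8]
r3 m[H→φ0] = [1, 1, 1, 1]
r3 m[G→φ2] = [1, 1, 1, 1]
r3 m[P→φ0] = [24, 27, 24, 15]
r3 m[P→φ1] = [20, 22, 27, 8]
r3 m[L→φ3] = [4, 9, 5, 8]
r3 m[L→φ4] = [65, 86, 91, 80]
r3 m[M→φ1] = [1936, 1968, 2132, 770]
r3 m[M→φ2] = [1936, 2214, 2050, 1120]
r3 m[M→φ3] = [484, 648, 650, 176]
r3 m[C→φ3] = [1, 1, 1, 1]
r4 m[φ0→H] = [384, 393, 483, 582]
r4 m[φ0→P] = [20, 22, 27, 8]
r4 m[φ1→P] = [42494, 47100, 45368, 26386]
r4 m[φ1→M] = [501, 516, 515, 310]
r4 m[φ2→G] = [45968, 49480, 19442, 46458]
r4 m[φ2→M] = [22, 24, 26, 11]
r4 m[φ3→L] = [32566, 40236, 48744, 39802]
r4 m[φ3→M] = [544, 537, 546, 502]
r4 m[φ3→C] = [292510, 255250, 246826, 259938]
r4 m[φ4→L] = [4, 9, 5, 8]
r4 m[H→φ0] = [1, 1, 1, 1]
r4 m[G→φ2] = [1, 1, 1, 1]
r4 m[P→φ0] = [42494, 47100, 45368, 26386]
r4 m[P→φ1] = [20, 22, 27, 8]
r4 m[L→φ3] = [4, 9, 5, 8]
r4 m[L→φ4] = [32566, 40236, 48744, 39802]
r4 m[M→φ1] = [11968, 12888, 14196, 5522]
r4 m[M→φ2] = [272544, 277092, 281190, 155620]
r4 m[M→φ3] = [11022, 12384, 13390, 3410]
r4 m[C→φ3] = [1, 1, 1, 1]
r5 m[φ0→H] = [703480, 695372, 872898, 1050354]
r5 m[φ0→P] = [20, 22, 27, 8]
r5 m[φ1→P] = [277814, 309644, 292840, 174226]
r5 m[φ1→M] = [501, 516, 515, 310]
r5 m[φ2→G] = [6118826, 6581574, 2643550, 6324986]
r5 m[φ2→M] = [22, 24, 26, 11]
r5 m[φ3→L] = [672774, 819692, 1012164, 817474]
r5 m[φ3→M] = [544, 537, 546, 502]
r5 m[φ3→C] = [5995060, 5207978, 5061314, 5404584]
r5 m[φ4→L] = [4, 9, 5, 8]
r5 m[H→φ0] = [1, 1, 1, 1]
r5 m[G→φ2] = [1, 1, 1, 1]
r5 m[P→φ0] = [42494, 47100, 45368, 26386]
r5 m[P→φ1] = [20, 22, 27, 8]
r5 m[L→φ3] = [4, 9, 5, 8]
r5 m[L→φ4] = [32566, 40236, 48744, 39802]
r5 m[M→φ1] = [11968, 12888, 14196, 5522]
r5 m[M→φ2] = [272544, 277092, 281190, 155620]
r5 m[M→φ3] = [11022, 12384, 13390, 3410]
r5 m[C→φ3] = [1, 1, 1, 1]
r6 m[φ0→H] = [703480, 695372, 872898, 1050354]
r6 m[φ0→P] = [20, 22, 27, 8]
r6 m[φ1→P] = [277814, 309644, 292840, 174226]
r6 m[φ1→M] = [501, 516, 515, 310]
r6 m[φ2→G] = [6118826, 6581574, 2643550, 6324986]
r6 m[φ2→M] = [22, 24, 26, 11]
r6 m[φ3→L] = [672774, 819692, 1012164, 817474]
r6 m[φ3→M] = [544, 537, 546, 502]
r6 m[φ3→C] = [5995060, 5207978, 5061314, 5404584]
r6 m[φ4→L] = [4, 9, 5, 8]
r6 m[H→φ0] = [1, 1, 1, 1]
r6 m[G→φ2] = [1, 1, 1, 1]
r6 m[P→φ0] = [277814, 309644, 292840, 174226]
r6 m[P→φ1] = [20, 22, 27, 8]
r6 m[L→φ3] = [4, 9, 5, 8]
r6 m[L→φ4] = [672774, 819692, 1012164, 817474]
r6 m[M→φ1] = [11968, 12888, 14196, 5522]
r6 m[M→φ2] = [272544, 277092, 281190, 155620]
r6 m[M→φ3] = [11022, 12384, 13390, 3410]
r6 m[C→φ3] = [1, 1, 1, 1]
r7 m[φ0→H] = [4572160, 4554420, 5692122, 6850234]
r7 m[φ0→P] = [20, 22, 27, 8]
r7 m[φ1→P] = [277814, 309644, 292840, 174226]
r7 m[φ1→M] = [501, 516, 515, 310]
r7 m[φ2→G] = [6118826, 6581574, 2643550, 6324986]
r7 m[φ2→M] = [22, 24, 26, 11]
r7 m[φ3→L] = [672774, 819692, 1012164, 817474]
r7 m[φ3→M] = [544, 537, 546, 502]
r7 m[φ3→C] = [5995060, 5207978, 5061314, 5404584]
r7 m[φ4→L] = [4, 9, 5, 8]
r7 m[H→φ0] = [1, 1, 1, 1]
r7 m[G→φ2] = [1, 1, 1, 1]
r7 m[P→φ0] = [277814, 309644, 292840, 174226]
r7 m[P→φ1] = [20, 22, 27, 8]
r7 m[L→φ3] = [4, 9, 5, 8]
r7 m[L→φ4] = [672774, 819692, 1012164, 817474]
r7 m[M→φ1] = [11968, 12888, 14196, 5522]
r7 m[M→φ2] = [272544, 277092, 281190, 155620]
r7 m[M→φ3] = [11022, 12384, 13390, 3410]
r7 m[C→φ3] = [1, 1, 1, 1]
r8 m[φ0→H] = [4572160, 4554420, 5692122, 6850234]
r8 m[φ0→P] = [20, 22, 27, 8]
r8 m[φ1→P] = [277814, 309644, 292840, 174226]
r8 m[φ1→M] = [501, 516, 515, 310]
r8 m[φ2→G] = [6118826, 6581574, 2643550, 6324986]
r8 m[φ2→M] = [22, 24, 26, 11]
r8 m[φ3→L] = [672774, 819692, 1012164, 817474]
r8 m[φ3→M] = [544, 537, 546, 502]
r8 m[φ3→C] = [5995060, 5207978, 5061314, 5404584]
r8 m[φ4→L] = [4, 9, 5, 8]
r8 m[H→φ0] = [1, 1, 1, 1]
r8 m[G→φ2] = [1, 1, 1, 1]
r8 m[P→φ0] = [277814, 309644, 292840, 174226]
r8 m[P→φ1] = [20, 22, 27, 8]
r8 m[L→φ3] = [4, 9, 5, 8]
r8 m[L→φ4] = [672774, 819692, 1012164, 817474]
r8 m[M→φ1] = [11968, 12888, 14196, 5522]
r8 m[M→φ2] = [272544, 277092, 281190, 155620]
r8 m[M→φ3] = [11022, 12384, 13390, 3410]
r8 m[C→φ3] = [1, 1, 1, 1]
fixed point reached at round 8
b[M] = ⊗ incoming = [5995968, 6650208, 7310940, 1711820]

b[M] = [5995968, 6650208, 7310940, 1711820]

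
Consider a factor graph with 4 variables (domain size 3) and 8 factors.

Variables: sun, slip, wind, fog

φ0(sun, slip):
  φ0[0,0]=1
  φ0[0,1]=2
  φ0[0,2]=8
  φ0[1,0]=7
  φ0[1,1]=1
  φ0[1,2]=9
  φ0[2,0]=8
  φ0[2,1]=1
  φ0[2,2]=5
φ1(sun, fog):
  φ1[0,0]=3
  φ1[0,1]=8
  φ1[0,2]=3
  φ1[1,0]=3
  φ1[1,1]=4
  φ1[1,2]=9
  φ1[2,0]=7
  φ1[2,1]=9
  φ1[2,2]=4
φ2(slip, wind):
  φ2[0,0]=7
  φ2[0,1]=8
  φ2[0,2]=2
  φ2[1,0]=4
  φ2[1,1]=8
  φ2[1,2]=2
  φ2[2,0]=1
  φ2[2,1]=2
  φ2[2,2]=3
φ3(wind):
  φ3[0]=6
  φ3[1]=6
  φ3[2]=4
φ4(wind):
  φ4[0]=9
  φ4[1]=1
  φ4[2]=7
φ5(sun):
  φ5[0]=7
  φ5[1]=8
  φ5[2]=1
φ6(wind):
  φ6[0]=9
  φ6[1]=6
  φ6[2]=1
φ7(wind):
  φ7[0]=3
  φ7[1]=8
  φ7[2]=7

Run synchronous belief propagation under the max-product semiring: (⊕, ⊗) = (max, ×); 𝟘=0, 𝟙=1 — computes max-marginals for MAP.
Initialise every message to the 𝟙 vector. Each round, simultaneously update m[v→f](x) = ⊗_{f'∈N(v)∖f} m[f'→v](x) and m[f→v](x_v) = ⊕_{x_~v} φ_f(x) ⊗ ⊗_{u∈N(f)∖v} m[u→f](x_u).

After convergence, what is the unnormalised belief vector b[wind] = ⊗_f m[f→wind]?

b[wind] = [5143824, 1161216, 381024]

init: all messages = 𝟙 over 3 values
r1 m[φ0→sun] = [8, 9, 8]
r1 m[φ0→slip] = [8, 2, 9]
r1 m[φ1→sun] = [8, 9, 9]
r1 m[φ1→fog] = [7, 9, 9]
r1 m[φ2→slip] = [8, 8, 3]
r1 m[φ2→wind] = [7, 8, 3]
r1 m[φ3→wind] = [6, 6, 4]
r1 m[φ4→wind] = [9, 1, 7]
r1 m[φ5→sun] = [7, 8, 1]
r1 m[φ6→wind] = [9, 6, 1]
r1 m[φ7→wind] = [3, 8, 7]
r1 m[sun→φ0] = [1, 1, 1]
r1 m[sun→φ1] = [1, 1, 1]
r1 m[sun→φ5] = [1, 1, 1]
r1 m[slip→φ0] = [1, 1, 1]
r1 m[slip→φ2] = [1, 1, 1]
r1 m[wind→φ2] = [1, 1, 1]
r1 m[wind→φ3] = [1, 1, 1]
r1 m[wind→φ4] = [1, 1, 1]
r1 m[wind→φ6] = [1, 1, 1]
r1 m[wind→φ7] = [1, 1, 1]
r1 m[fog→φ1] = [1, 1, 1]
r2 m[φ0→sun] = [8, 9, 8]
r2 m[φ0→slip] = [8, 2, 9]
r2 m[φ1→sun] = [8, 9, 9]
r2 m[φ1→fog] = [7, 9, 9]
r2 m[φ2→slip] = [8, 8, 3]
r2 m[φ2→wind] = [7, 8, 3]
r2 m[φ3→wind] = [6, 6, 4]
r2 m[φ4→wind] = [9, 1, 7]
r2 m[φ5→sun] = [7, 8, 1]
r2 m[φ6→wind] = [9, 6, 1]
r2 m[φ7→wind] = [3, 8, 7]
r2 m[sun→φ0] = [56, 72, 9]
r2 m[sun→φ1] = [56, 72, 8]
r2 m[sun→φ5] = [64, 81, 72]
r2 m[slip→φ0] = [8, 8, 3]
r2 m[slip→φ2] = [8, 2, 9]
r2 m[wind→φ2] = [1458, 288, 196]
r2 m[wind→φ3] = [1701, 384, 147]
r2 m[wind→φ4] = [1134, 2304, 84]
r2 m[wind→φ6] = [1134, 384, 588]
r2 m[wind→φ7] = [3402, 288, 84]
r2 m[fog→φ1] = [1, 1, 1]
r3 m[φ0→sun] = [24, 56, 64]
r3 m[φ0→slip] = [504, 112, 648]
r3 m[φ1→sun] = [8, 9, 9]
r3 m[φ1→fog] = [216, 448, 648]
r3 m[φ2→slip] = [10206, 5832, 1458]
r3 m[φ2→wind] = [56, 64, 27]
r3 m[φ3→wind] = [6, 6, 4]
r3 m[φ4→wind] = [9, 1, 7]
r3 m[φ5→sun] = [7, 8, 1]
r3 m[φ6→wind] = [9, 6, 1]
r3 m[φ7→wind] = [3, 8, 7]
r3 m[sun→φ0] = [56, 72, 9]
r3 m[sun→φ1] = [56, 72, 8]
r3 m[sun→φ5] = [64, 81, 72]
r3 m[slip→φ0] = [8, 8, 3]
r3 m[slip→φ2] = [8, 2, 9]
r3 m[wind→φ2] = [1458, 288, 196]
r3 m[wind→φ3] = [1701, 384, 147]
r3 m[wind→φ4] = [1134, 2304, 84]
r3 m[wind→φ6] = [1134, 384, 588]
r3 m[wind→φ7] = [3402, 288, 84]
r3 m[fog→φ1] = [1, 1, 1]
r4 m[φ0→sun] = [24, 56, 64]
r4 m[φ0→slip] = [504, 112, 648]
r4 m[φ1→sun] = [8, 9, 9]
r4 m[φ1→fog] = [216, 448, 648]
r4 m[φ2→slip] = [10206, 5832, 1458]
r4 m[φ2→wind] = [56, 64, 27]
r4 m[φ3→wind] = [6, 6, 4]
r4 m[φ4→wind] = [9, 1, 7]
r4 m[φ5→sun] = [7, 8, 1]
r4 m[φ6→wind] = [9, 6, 1]
r4 m[φ7→wind] = [3, 8, 7]
r4 m[sun→φ0] = [56, 72, 9]
r4 m[sun→φ1] = [168, 448, 64]
r4 m[sun→φ5] = [192, 504, 576]
r4 m[slip→φ0] = [10206, 5832, 1458]
r4 m[slip→φ2] = [504, 112, 648]
r4 m[wind→φ2] = [1458, 288, 196]
r4 m[wind→φ3] = [13608, 3072, 1323]
r4 m[wind→φ4] = [9072, 18432, 756]
r4 m[wind→φ6] = [9072, 3072, 5292]
r4 m[wind→φ7] = [27216, 2304, 756]
r4 m[fog→φ1] = [1, 1, 1]
r5 m[φ0→sun] = [11664, 71442, 81648]
r5 m[φ0→slip] = [504, 112, 648]
r5 m[φ1→sun] = [8, 9, 9]
r5 m[φ1→fog] = [1344, 1792, 4032]
r5 m[φ2→slip] = [10206, 5832, 1458]
r5 m[φ2→wind] = [3528, 4032, 1944]
r5 m[φ3→wind] = [6, 6, 4]
r5 m[φ4→wind] = [9, 1, 7]
r5 m[φ5→sun] = [7, 8, 1]
r5 m[φ6→wind] = [9, 6, 1]
r5 m[φ7→wind] = [3, 8, 7]
r5 m[sun→φ0] = [56, 72, 9]
r5 m[sun→φ1] = [168, 448, 64]
r5 m[sun→φ5] = [192, 504, 576]
r5 m[slip→φ0] = [10206, 5832, 1458]
r5 m[slip→φ2] = [504, 112, 648]
r5 m[wind→φ2] = [1458, 288, 196]
r5 m[wind→φ3] = [13608, 3072, 1323]
r5 m[wind→φ4] = [9072, 18432, 756]
r5 m[wind→φ6] = [9072, 3072, 5292]
r5 m[wind→φ7] = [27216, 2304, 756]
r5 m[fog→φ1] = [1, 1, 1]
r6 m[φ0→sun] = [11664, 71442, 81648]
r6 m[φ0→slip] = [504, 112, 648]
r6 m[φ1→sun] = [8, 9, 9]
r6 m[φ1→fog] = [1344, 1792, 4032]
r6 m[φ2→slip] = [10206, 5832, 1458]
r6 m[φ2→wind] = [3528, 4032, 1944]
r6 m[φ3→wind] = [6, 6, 4]
r6 m[φ4→wind] = [9, 1, 7]
r6 m[φ5→sun] = [7, 8, 1]
r6 m[φ6→wind] = [9, 6, 1]
r6 m[φ7→wind] = [3, 8, 7]
r6 m[sun→φ0] = [56, 72, 9]
r6 m[sun→φ1] = [81648, 571536, 81648]
r6 m[sun→φ5] = [93312, 642978, 734832]
r6 m[slip→φ0] = [10206, 5832, 1458]
r6 m[slip→φ2] = [504, 112, 648]
r6 m[wind→φ2] = [1458, 288, 196]
r6 m[wind→φ3] = [857304, 193536, 95256]
r6 m[wind→φ4] = [571536, 1161216, 54432]
r6 m[wind→φ6] = [571536, 193536, 381024]
r6 m[wind→φ7] = [1714608, 145152, 54432]
r6 m[fog→φ1] = [1, 1, 1]
r7 m[φ0→sun] = [11664, 71442, 81648]
r7 m[φ0→slip] = [504, 112, 648]
r7 m[φ1→sun] = [8, 9, 9]
r7 m[φ1→fog] = [1714608, 2286144, 5143824]
r7 m[φ2→slip] = [10206, 5832, 1458]
r7 m[φ2→wind] = [3528, 4032, 1944]
r7 m[φ3→wind] = [6, 6, 4]
r7 m[φ4→wind] = [9, 1, 7]
r7 m[φ5→sun] = [7, 8, 1]
r7 m[φ6→wind] = [9, 6, 1]
r7 m[φ7→wind] = [3, 8, 7]
r7 m[sun→φ0] = [56, 72, 9]
r7 m[sun→φ1] = [81648, 571536, 81648]
r7 m[sun→φ5] = [93312, 642978, 734832]
r7 m[slip→φ0] = [10206, 5832, 1458]
r7 m[slip→φ2] = [504, 112, 648]
r7 m[wind→φ2] = [1458, 288, 196]
r7 m[wind→φ3] = [857304, 193536, 95256]
r7 m[wind→φ4] = [571536, 1161216, 54432]
r7 m[wind→φ6] = [571536, 193536, 381024]
r7 m[wind→φ7] = [1714608, 145152, 54432]
r7 m[fog→φ1] = [1, 1, 1]
r8 m[φ0→sun] = [11664, 71442, 81648]
r8 m[φ0→slip] = [504, 112, 648]
r8 m[φ1→sun] = [8, 9, 9]
r8 m[φ1→fog] = [1714608, 2286144, 5143824]
r8 m[φ2→slip] = [10206, 5832, 1458]
r8 m[φ2→wind] = [3528, 4032, 1944]
r8 m[φ3→wind] = [6, 6, 4]
r8 m[φ4→wind] = [9, 1, 7]
r8 m[φ5→sun] = [7, 8, 1]
r8 m[φ6→wind] = [9, 6, 1]
r8 m[φ7→wind] = [3, 8, 7]
r8 m[sun→φ0] = [56, 72, 9]
r8 m[sun→φ1] = [81648, 571536, 81648]
r8 m[sun→φ5] = [93312, 642978, 734832]
r8 m[slip→φ0] = [10206, 5832, 1458]
r8 m[slip→φ2] = [504, 112, 648]
r8 m[wind→φ2] = [1458, 288, 196]
r8 m[wind→φ3] = [857304, 193536, 95256]
r8 m[wind→φ4] = [571536, 1161216, 54432]
r8 m[wind→φ6] = [571536, 193536, 381024]
r8 m[wind→φ7] = [1714608, 145152, 54432]
r8 m[fog→φ1] = [1, 1, 1]
fixed point reached at round 8
b[wind] = ⊗ incoming = [5143824, 1161216, 381024]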